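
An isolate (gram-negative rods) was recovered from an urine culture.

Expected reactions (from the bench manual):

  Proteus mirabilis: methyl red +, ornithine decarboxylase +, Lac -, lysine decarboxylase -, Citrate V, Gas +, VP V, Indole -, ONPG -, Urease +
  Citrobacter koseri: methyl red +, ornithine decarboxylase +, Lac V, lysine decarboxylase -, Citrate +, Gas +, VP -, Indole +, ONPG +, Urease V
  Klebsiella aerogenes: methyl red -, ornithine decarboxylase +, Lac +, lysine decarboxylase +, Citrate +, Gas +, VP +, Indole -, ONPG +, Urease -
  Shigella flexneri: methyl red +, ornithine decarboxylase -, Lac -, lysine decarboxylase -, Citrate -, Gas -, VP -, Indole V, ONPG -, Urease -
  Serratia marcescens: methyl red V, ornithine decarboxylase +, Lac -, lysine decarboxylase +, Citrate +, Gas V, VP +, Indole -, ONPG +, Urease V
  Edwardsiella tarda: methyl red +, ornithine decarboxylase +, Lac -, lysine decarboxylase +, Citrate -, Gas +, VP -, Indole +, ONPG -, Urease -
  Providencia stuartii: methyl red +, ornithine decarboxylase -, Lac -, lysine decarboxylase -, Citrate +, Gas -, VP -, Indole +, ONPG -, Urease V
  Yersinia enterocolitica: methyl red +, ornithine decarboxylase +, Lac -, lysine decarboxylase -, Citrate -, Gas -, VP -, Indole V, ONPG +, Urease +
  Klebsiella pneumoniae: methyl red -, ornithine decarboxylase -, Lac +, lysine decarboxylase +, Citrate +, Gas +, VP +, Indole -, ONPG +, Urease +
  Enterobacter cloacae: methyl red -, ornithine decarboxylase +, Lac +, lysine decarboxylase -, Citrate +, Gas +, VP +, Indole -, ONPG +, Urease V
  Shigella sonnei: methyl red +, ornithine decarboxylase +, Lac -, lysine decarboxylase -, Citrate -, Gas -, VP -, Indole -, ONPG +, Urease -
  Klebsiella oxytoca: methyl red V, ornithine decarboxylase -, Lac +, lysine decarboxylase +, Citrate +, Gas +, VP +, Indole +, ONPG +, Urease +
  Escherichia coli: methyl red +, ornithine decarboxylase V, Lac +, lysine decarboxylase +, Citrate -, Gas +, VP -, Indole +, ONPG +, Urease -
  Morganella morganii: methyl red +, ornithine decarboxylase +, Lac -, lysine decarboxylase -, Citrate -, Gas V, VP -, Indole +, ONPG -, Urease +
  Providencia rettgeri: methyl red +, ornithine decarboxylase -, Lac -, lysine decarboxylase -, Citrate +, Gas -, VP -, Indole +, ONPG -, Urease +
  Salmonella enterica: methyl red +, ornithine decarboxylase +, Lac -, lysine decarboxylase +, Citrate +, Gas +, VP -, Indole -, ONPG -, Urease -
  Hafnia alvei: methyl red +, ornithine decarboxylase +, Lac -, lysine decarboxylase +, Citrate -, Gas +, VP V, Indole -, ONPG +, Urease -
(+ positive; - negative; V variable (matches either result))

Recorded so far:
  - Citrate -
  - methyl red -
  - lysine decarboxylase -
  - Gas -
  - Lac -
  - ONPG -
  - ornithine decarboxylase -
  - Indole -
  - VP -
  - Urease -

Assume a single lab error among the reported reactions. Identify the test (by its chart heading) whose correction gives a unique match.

methyl red

As reported, no row in the chart matches all 10 reactions.
Reversing Citrate → still no organism matches.
Reversing methyl red (to +) → unique match: Shigella flexneri.
Reversing Gas → still no organism matches.
Reversing Lac → still no organism matches.
Reversing ONPG → still no organism matches.
Reversing Indole → still no organism matches.
Reversing Urease → still no organism matches.
Reversing ornithine decarboxylase → still no organism matches.
Reversing VP → still no organism matches.
Reversing lysine decarboxylase → still no organism matches.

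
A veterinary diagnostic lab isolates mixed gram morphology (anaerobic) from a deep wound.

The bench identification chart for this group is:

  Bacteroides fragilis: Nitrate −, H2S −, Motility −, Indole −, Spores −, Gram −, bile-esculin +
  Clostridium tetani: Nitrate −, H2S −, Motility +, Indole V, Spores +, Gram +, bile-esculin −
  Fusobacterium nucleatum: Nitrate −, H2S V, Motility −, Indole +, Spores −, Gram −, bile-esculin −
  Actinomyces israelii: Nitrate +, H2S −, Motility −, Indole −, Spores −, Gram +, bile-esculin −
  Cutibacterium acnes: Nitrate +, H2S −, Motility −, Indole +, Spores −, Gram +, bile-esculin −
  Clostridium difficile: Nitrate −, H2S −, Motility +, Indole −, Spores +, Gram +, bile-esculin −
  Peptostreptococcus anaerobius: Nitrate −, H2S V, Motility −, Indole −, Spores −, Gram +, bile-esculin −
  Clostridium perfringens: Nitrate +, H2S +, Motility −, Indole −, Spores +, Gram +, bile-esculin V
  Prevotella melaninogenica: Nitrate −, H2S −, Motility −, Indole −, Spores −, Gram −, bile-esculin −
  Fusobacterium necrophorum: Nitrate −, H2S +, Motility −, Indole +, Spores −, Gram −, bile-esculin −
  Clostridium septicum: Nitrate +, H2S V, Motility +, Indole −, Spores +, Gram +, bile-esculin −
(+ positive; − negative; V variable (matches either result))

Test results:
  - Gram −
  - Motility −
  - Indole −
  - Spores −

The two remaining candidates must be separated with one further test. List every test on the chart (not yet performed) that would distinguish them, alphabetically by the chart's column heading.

Motility −: excludes Clostridium tetani, Clostridium difficile, Clostridium septicum — 8 left.
Gram −: excludes Actinomyces israelii, Cutibacterium acnes, Peptostreptococcus anaerobius, Clostridium perfringens — 4 left.
Spores −: all 4 remaining candidates are consistent.
Indole −: excludes Fusobacterium nucleatum, Fusobacterium necrophorum — 2 left.
Two candidates remain: Bacteroides fragilis and Prevotella melaninogenica.
  Nitrate: − vs − — same for both, does not separate.
  H2S: − vs − — same for both, does not separate.
  bile-esculin: Bacteroides fragilis +, Prevotella melaninogenica − — discriminates.

bile-esculin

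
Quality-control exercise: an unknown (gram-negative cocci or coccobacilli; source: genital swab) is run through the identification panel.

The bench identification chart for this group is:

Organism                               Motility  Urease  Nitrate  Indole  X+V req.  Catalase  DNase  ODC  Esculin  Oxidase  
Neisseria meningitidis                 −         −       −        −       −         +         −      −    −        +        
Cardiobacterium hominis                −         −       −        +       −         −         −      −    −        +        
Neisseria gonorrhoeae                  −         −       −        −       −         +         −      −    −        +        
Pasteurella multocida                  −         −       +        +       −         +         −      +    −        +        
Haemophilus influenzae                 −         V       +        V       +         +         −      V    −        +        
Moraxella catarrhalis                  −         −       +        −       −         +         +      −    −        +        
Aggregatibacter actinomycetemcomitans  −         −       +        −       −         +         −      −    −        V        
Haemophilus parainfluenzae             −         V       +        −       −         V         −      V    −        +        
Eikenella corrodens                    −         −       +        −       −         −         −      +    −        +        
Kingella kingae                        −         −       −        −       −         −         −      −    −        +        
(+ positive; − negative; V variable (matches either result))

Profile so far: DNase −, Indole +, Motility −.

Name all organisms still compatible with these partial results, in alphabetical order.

Cardiobacterium hominis, Haemophilus influenzae, Pasteurella multocida

Indole +: excludes 7 organisms — 3 left.
Motility −: all 3 remaining candidates are consistent.
DNase −: all 3 remaining candidates are consistent.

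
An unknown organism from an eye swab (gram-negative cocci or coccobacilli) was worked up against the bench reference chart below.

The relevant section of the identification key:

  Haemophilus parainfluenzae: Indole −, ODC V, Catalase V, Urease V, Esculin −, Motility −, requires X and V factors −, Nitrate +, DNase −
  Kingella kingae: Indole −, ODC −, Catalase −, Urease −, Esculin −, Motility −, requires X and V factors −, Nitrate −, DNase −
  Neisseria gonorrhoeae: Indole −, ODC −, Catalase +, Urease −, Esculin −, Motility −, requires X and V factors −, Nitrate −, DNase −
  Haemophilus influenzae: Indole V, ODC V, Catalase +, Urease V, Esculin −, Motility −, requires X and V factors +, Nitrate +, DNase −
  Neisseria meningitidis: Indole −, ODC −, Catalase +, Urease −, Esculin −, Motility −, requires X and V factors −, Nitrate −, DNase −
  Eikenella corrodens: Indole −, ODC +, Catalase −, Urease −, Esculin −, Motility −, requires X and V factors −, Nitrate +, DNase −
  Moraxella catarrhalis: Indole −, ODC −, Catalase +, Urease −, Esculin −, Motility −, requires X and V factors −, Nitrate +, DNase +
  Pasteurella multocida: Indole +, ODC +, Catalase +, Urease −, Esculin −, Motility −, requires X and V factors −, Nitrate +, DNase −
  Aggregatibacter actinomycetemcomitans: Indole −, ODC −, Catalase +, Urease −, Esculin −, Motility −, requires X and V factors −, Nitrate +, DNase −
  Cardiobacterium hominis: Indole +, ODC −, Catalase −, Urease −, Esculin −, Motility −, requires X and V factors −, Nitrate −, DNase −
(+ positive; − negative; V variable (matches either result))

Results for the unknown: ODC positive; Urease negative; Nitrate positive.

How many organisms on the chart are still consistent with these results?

4

Nitrate +: excludes Kingella kingae, Neisseria gonorrhoeae, Neisseria meningitidis, Cardiobacterium hominis — 6 left.
Urease −: all 6 remaining candidates are consistent.
ODC +: excludes Moraxella catarrhalis, Aggregatibacter actinomycetemcomitans — 4 left.
Still consistent: Eikenella corrodens, Haemophilus influenzae, Haemophilus parainfluenzae, Pasteurella multocida.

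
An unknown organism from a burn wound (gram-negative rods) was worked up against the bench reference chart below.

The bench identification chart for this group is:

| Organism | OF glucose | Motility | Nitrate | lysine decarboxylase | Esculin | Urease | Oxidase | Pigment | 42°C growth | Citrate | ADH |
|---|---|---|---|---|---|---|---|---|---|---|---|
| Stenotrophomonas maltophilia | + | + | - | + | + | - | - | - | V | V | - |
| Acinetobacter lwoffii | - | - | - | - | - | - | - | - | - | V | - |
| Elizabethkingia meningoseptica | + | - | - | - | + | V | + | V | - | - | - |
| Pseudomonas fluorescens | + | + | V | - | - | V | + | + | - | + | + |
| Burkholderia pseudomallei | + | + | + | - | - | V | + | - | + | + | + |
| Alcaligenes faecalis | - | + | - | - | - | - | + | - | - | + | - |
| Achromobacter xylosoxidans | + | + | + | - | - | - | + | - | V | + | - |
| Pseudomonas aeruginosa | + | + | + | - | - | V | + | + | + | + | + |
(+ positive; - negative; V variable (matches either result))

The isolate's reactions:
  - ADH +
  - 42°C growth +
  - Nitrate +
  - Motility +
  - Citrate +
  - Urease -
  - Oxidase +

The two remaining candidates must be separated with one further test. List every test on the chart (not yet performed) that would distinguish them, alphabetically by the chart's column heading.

Pigment

Motility +: excludes Acinetobacter lwoffii, Elizabethkingia meningoseptica — 6 left.
Nitrate +: excludes Stenotrophomonas maltophilia, Alcaligenes faecalis — 4 left.
Urease -: all 4 remaining candidates are consistent.
Oxidase +: all 4 remaining candidates are consistent.
Citrate +: all 4 remaining candidates are consistent.
ADH +: excludes Achromobacter xylosoxidans — 3 left.
42°C growth +: excludes Pseudomonas fluorescens — 2 left.
Two candidates remain: Burkholderia pseudomallei and Pseudomonas aeruginosa.
  OF glucose: + vs + — same for both, does not separate.
  lysine decarboxylase: - vs - — same for both, does not separate.
  Esculin: - vs - — same for both, does not separate.
  Pigment: Burkholderia pseudomallei -, Pseudomonas aeruginosa + — discriminates.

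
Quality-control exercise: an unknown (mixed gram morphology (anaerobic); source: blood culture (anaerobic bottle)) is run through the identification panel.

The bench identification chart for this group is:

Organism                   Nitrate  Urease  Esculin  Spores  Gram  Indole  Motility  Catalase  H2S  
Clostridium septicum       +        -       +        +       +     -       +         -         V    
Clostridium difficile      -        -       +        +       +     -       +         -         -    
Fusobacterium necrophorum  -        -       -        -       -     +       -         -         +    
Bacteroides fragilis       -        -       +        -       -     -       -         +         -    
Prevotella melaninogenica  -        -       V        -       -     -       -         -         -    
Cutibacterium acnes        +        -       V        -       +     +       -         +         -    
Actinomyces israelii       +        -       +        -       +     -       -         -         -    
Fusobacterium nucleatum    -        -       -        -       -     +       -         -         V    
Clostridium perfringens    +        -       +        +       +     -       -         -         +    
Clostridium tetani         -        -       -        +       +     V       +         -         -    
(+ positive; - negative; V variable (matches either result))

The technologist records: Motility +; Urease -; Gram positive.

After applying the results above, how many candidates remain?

3

Motility +: excludes 7 organisms — 3 left.
Gram +: all 3 remaining candidates are consistent.
Urease -: all 3 remaining candidates are consistent.
Still consistent: Clostridium difficile, Clostridium septicum, Clostridium tetani.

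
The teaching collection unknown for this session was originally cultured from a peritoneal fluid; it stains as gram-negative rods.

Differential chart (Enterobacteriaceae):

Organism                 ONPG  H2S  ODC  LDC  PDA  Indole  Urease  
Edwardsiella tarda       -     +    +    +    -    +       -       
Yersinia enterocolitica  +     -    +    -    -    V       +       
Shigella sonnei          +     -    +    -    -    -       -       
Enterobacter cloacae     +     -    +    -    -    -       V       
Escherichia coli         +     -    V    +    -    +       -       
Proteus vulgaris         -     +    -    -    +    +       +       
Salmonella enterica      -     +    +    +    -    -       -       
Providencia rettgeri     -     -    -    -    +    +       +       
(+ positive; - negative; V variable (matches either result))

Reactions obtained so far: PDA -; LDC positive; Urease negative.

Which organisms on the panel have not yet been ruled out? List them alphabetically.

Edwardsiella tarda, Escherichia coli, Salmonella enterica

LDC +: excludes 5 organisms — 3 left.
Urease -: all 3 remaining candidates are consistent.
PDA -: all 3 remaining candidates are consistent.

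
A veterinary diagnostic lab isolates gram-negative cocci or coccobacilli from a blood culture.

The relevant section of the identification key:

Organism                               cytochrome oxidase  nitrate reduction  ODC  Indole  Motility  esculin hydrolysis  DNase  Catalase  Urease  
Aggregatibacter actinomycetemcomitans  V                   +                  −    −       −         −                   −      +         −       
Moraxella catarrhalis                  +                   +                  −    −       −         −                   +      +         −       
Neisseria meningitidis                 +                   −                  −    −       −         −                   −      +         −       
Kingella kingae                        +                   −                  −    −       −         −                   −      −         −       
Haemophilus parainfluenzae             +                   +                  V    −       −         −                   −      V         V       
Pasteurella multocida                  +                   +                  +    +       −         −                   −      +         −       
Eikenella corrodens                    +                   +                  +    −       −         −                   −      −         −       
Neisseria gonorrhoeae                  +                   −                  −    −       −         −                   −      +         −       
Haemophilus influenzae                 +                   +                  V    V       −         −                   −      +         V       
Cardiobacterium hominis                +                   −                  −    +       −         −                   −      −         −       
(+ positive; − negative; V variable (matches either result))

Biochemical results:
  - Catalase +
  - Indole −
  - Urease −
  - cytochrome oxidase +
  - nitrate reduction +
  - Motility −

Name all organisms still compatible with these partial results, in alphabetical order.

cytochrome oxidase +: all 10 remaining candidates are consistent.
Motility −: all 10 remaining candidates are consistent.
Urease −: all 10 remaining candidates are consistent.
nitrate reduction +: excludes Neisseria meningitidis, Kingella kingae, Neisseria gonorrhoeae, Cardiobacterium hominis — 6 left.
Catalase +: excludes Eikenella corrodens — 5 left.
Indole −: excludes Pasteurella multocida — 4 left.

Aggregatibacter actinomycetemcomitans, Haemophilus influenzae, Haemophilus parainfluenzae, Moraxella catarrhalis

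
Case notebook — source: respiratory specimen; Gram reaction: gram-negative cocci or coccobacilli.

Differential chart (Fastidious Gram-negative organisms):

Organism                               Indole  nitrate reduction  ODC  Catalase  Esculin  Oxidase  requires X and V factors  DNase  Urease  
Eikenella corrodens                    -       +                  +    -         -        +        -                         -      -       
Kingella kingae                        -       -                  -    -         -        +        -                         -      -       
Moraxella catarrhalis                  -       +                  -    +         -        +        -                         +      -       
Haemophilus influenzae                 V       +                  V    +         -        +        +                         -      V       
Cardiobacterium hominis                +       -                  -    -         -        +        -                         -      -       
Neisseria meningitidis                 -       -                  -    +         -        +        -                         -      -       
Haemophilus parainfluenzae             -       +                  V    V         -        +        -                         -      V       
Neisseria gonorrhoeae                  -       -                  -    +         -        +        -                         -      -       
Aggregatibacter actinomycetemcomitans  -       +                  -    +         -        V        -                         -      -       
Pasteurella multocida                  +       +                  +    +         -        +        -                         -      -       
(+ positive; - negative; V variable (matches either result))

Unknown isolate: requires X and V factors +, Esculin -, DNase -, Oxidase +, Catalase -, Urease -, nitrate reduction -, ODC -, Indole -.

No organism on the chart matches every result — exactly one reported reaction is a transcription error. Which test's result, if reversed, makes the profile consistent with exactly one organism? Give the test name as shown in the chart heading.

requires X and V factors

As reported, no row in the chart matches all 9 reactions.
Reversing ODC → still no organism matches.
Reversing Oxidase → still no organism matches.
Reversing Esculin → still no organism matches.
Reversing Indole → still no organism matches.
Reversing Urease → still no organism matches.
Reversing requires X and V factors (to -) → unique match: Kingella kingae.
Reversing DNase → still no organism matches.
Reversing nitrate reduction → still no organism matches.
Reversing Catalase → still no organism matches.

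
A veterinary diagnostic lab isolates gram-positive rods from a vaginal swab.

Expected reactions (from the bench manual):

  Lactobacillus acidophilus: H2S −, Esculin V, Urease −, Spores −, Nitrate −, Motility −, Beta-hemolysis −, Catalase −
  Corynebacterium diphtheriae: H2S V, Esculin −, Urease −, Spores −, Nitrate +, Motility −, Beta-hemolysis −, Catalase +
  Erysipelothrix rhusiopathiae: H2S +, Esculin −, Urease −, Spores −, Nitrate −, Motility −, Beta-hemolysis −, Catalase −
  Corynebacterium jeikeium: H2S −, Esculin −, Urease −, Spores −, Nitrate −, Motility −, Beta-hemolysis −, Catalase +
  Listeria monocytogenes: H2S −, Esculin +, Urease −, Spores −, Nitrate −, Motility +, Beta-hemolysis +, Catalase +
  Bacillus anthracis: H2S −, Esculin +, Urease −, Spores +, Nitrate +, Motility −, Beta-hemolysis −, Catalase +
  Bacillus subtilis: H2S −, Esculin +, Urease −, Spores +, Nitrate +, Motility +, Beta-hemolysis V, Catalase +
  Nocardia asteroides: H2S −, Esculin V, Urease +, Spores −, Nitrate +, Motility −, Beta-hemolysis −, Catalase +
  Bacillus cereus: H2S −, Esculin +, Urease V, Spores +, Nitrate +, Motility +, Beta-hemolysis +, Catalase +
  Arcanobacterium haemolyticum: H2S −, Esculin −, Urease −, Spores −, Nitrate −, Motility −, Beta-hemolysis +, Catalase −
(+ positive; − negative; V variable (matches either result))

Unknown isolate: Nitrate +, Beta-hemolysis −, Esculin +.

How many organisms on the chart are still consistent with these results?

Nitrate +: excludes 5 organisms — 5 left.
Esculin +: excludes Corynebacterium diphtheriae — 4 left.
Beta-hemolysis −: excludes Bacillus cereus — 3 left.
Still consistent: Bacillus anthracis, Bacillus subtilis, Nocardia asteroides.

3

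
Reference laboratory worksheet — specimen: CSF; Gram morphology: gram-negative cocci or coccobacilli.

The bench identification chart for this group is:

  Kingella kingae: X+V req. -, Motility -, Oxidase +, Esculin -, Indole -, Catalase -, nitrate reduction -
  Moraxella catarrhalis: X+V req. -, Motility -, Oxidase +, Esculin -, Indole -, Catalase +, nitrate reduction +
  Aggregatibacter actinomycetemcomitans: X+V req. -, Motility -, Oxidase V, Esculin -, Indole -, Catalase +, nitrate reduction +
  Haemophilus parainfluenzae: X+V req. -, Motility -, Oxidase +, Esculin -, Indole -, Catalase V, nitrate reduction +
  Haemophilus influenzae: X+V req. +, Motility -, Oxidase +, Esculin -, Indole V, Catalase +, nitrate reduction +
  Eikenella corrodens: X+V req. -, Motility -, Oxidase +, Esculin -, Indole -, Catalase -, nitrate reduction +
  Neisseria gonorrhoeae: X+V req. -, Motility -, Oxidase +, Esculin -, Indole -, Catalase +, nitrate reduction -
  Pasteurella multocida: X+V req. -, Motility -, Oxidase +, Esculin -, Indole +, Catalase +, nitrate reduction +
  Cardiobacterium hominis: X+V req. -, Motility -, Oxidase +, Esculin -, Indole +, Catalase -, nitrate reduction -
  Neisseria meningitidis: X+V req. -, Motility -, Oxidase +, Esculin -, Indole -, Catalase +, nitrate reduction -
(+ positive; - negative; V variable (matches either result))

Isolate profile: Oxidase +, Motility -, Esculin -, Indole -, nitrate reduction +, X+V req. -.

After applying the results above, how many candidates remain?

4

Oxidase +: all 10 remaining candidates are consistent.
X+V req. -: excludes Haemophilus influenzae — 9 left.
Indole -: excludes Pasteurella multocida, Cardiobacterium hominis — 7 left.
Motility -: all 7 remaining candidates are consistent.
Esculin -: all 7 remaining candidates are consistent.
nitrate reduction +: excludes Kingella kingae, Neisseria gonorrhoeae, Neisseria meningitidis — 4 left.
Still consistent: Aggregatibacter actinomycetemcomitans, Eikenella corrodens, Haemophilus parainfluenzae, Moraxella catarrhalis.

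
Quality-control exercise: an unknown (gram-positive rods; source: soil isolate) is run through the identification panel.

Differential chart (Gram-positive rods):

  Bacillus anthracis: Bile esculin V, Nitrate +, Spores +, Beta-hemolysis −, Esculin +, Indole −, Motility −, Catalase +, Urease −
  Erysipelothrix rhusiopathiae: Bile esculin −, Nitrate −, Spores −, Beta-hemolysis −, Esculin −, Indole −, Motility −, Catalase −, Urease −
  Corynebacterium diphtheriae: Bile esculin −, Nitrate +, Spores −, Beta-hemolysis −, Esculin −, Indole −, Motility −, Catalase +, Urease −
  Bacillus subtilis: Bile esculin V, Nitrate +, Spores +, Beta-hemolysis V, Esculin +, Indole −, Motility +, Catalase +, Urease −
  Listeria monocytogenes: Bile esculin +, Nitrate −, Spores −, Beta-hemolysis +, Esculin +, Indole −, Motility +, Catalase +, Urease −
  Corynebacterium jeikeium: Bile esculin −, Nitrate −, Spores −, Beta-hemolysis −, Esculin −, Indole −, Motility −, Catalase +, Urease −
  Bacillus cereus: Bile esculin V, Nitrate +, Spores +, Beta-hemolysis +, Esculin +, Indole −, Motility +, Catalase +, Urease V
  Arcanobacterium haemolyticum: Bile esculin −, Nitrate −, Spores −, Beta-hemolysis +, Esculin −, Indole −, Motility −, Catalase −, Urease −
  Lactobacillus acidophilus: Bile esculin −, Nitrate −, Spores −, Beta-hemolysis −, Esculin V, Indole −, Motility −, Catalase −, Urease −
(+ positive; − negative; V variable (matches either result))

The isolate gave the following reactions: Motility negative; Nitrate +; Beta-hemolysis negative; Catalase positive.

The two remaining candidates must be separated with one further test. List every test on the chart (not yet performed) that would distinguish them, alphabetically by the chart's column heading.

Esculin, Spores

Motility −: excludes Bacillus subtilis, Listeria monocytogenes, Bacillus cereus — 6 left.
Catalase +: excludes Erysipelothrix rhusiopathiae, Arcanobacterium haemolyticum, Lactobacillus acidophilus — 3 left.
Beta-hemolysis −: all 3 remaining candidates are consistent.
Nitrate +: excludes Corynebacterium jeikeium — 2 left.
Two candidates remain: Bacillus anthracis and Corynebacterium diphtheriae.
  Bile esculin: V vs − — variable for at least one, does not separate.
  Spores: Bacillus anthracis +, Corynebacterium diphtheriae − — discriminates.
  Esculin: Bacillus anthracis +, Corynebacterium diphtheriae − — discriminates.
  Indole: − vs − — same for both, does not separate.
  Urease: − vs − — same for both, does not separate.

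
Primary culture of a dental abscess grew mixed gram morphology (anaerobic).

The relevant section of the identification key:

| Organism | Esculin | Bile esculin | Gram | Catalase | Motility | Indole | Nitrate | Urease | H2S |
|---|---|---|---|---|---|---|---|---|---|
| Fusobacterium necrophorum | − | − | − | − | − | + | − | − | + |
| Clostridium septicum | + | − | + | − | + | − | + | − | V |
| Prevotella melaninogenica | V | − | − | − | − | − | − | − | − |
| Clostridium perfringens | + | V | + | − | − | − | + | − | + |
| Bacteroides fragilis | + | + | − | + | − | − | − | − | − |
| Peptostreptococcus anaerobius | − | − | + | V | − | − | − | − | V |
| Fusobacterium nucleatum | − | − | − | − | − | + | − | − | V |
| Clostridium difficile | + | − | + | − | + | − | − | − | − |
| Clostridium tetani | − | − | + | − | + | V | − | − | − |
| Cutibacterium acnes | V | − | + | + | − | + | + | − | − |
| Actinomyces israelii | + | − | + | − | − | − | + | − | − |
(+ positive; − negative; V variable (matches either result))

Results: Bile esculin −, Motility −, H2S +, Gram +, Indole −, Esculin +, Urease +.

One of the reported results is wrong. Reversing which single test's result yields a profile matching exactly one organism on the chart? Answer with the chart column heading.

Urease

As reported, no row in the chart matches all 7 reactions.
Reversing Indole → still no organism matches.
Reversing Esculin → still no organism matches.
Reversing Motility → still no organism matches.
Reversing Gram → still no organism matches.
Reversing Bile esculin → still no organism matches.
Reversing Urease (to −) → unique match: Clostridium perfringens.
Reversing H2S → still no organism matches.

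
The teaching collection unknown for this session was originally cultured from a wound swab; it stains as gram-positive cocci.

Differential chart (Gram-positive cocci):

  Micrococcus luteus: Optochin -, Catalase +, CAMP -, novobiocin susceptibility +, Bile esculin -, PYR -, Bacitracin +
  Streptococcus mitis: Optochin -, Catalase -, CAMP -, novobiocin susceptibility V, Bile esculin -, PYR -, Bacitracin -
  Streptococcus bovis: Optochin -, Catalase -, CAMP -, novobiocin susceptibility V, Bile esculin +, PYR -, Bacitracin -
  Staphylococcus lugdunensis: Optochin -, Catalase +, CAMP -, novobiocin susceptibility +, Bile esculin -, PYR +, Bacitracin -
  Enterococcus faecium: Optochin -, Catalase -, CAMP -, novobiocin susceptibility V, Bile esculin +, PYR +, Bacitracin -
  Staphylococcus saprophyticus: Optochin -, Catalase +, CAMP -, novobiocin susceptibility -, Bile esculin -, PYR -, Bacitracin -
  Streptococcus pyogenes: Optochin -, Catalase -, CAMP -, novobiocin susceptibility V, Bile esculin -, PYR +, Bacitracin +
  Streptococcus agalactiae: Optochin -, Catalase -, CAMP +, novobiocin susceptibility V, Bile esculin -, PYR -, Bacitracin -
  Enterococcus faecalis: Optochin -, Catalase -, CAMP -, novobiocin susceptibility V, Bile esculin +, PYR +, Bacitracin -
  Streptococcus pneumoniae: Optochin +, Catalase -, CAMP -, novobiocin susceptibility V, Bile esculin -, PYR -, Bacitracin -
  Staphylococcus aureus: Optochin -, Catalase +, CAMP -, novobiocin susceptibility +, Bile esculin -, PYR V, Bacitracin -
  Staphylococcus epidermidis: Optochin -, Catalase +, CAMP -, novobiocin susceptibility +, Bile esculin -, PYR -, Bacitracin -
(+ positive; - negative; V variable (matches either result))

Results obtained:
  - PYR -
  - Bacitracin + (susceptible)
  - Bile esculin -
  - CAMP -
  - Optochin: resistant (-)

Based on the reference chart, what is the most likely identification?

Optochin -: excludes Streptococcus pneumoniae — 11 left.
CAMP -: excludes Streptococcus agalactiae — 10 left.
Bacitracin +: excludes 8 organisms — 2 left.
PYR -: excludes Streptococcus pyogenes — 1 left.
Bile esculin -: the one remaining candidate is consistent.

Micrococcus luteus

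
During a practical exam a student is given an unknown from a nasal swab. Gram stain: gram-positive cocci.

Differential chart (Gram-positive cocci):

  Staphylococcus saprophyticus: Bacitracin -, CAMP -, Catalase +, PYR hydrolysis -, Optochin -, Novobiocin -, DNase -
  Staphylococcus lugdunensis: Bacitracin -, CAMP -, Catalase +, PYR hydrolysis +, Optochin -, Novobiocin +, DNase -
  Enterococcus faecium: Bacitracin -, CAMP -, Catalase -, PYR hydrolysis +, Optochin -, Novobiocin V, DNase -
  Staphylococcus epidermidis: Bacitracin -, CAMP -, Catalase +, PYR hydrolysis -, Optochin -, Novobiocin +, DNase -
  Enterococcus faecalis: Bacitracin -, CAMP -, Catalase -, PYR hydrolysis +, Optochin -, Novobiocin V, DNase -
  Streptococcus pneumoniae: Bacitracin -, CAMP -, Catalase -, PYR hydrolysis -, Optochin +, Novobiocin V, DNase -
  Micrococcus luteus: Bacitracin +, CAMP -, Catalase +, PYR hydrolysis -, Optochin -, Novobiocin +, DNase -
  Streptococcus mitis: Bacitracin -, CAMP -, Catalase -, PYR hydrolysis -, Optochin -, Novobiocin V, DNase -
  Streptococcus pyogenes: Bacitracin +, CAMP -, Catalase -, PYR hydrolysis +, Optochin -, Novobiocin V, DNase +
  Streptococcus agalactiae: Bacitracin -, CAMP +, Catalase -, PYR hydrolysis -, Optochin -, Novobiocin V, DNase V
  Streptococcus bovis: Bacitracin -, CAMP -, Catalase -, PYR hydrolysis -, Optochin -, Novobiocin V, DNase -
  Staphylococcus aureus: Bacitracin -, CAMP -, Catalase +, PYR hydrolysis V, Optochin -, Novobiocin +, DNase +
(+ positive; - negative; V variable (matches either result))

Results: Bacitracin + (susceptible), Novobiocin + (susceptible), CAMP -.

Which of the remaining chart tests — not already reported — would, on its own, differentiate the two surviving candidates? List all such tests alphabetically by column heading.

Catalase, DNase, PYR hydrolysis

Novobiocin +: excludes Staphylococcus saprophyticus — 11 left.
Bacitracin +: excludes 9 organisms — 2 left.
CAMP -: all 2 remaining candidates are consistent.
Two candidates remain: Micrococcus luteus and Streptococcus pyogenes.
  Catalase: Micrococcus luteus +, Streptococcus pyogenes - — discriminates.
  PYR hydrolysis: Micrococcus luteus -, Streptococcus pyogenes + — discriminates.
  Optochin: - vs - — same for both, does not separate.
  DNase: Micrococcus luteus -, Streptococcus pyogenes + — discriminates.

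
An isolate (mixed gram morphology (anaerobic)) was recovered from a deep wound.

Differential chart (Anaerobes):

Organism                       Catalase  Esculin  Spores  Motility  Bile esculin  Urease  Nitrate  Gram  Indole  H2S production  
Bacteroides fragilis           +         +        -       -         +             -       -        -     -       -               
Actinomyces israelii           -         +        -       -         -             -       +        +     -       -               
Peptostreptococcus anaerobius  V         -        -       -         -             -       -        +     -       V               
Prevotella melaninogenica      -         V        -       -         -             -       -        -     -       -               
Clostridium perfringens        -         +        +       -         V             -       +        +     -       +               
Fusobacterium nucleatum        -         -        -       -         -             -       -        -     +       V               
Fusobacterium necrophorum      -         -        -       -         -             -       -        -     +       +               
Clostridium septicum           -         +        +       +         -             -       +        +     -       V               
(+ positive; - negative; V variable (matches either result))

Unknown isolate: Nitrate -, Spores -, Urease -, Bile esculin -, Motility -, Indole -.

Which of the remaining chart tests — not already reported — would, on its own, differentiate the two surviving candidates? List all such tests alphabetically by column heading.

Gram

Indole -: excludes Fusobacterium nucleatum, Fusobacterium necrophorum — 6 left.
Spores -: excludes Clostridium perfringens, Clostridium septicum — 4 left.
Nitrate -: excludes Actinomyces israelii — 3 left.
Urease -: all 3 remaining candidates are consistent.
Motility -: all 3 remaining candidates are consistent.
Bile esculin -: excludes Bacteroides fragilis — 2 left.
Two candidates remain: Peptostreptococcus anaerobius and Prevotella melaninogenica.
  Catalase: V vs - — variable for at least one, does not separate.
  Esculin: - vs V — variable for at least one, does not separate.
  Gram: Peptostreptococcus anaerobius +, Prevotella melaninogenica - — discriminates.
  H2S production: V vs - — variable for at least one, does not separate.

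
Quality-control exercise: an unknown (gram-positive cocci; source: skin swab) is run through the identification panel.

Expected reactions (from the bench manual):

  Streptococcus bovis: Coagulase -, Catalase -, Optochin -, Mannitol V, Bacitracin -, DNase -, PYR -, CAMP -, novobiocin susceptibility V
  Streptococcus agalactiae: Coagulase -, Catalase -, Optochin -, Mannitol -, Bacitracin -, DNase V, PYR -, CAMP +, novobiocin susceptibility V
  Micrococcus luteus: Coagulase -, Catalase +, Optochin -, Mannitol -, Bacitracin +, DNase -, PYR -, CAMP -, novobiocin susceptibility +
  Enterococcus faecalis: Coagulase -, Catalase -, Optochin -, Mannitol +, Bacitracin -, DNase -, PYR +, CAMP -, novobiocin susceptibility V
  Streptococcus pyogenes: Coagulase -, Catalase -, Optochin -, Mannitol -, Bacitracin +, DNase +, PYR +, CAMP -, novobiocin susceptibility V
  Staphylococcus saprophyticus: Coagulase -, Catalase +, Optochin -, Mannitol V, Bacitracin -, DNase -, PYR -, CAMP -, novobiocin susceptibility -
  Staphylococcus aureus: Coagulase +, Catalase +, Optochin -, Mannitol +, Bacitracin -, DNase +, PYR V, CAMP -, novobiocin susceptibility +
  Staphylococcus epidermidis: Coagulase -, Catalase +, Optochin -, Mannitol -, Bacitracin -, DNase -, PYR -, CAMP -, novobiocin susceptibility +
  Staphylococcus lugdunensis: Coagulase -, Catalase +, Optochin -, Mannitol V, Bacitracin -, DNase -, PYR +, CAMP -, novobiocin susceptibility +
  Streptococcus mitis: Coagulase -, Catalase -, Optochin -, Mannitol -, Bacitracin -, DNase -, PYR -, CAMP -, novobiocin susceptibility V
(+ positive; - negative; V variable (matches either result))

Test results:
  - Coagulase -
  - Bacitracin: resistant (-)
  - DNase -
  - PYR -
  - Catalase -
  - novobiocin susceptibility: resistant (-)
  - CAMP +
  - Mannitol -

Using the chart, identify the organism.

Streptococcus agalactiae

CAMP +: excludes 9 organisms — 1 left.
DNase -: the one remaining candidate is consistent.
Mannitol -: the one remaining candidate is consistent.
Catalase -: the one remaining candidate is consistent.
Coagulase -: the one remaining candidate is consistent.
PYR -: the one remaining candidate is consistent.
Bacitracin -: the one remaining candidate is consistent.
novobiocin susceptibility -: the one remaining candidate is consistent.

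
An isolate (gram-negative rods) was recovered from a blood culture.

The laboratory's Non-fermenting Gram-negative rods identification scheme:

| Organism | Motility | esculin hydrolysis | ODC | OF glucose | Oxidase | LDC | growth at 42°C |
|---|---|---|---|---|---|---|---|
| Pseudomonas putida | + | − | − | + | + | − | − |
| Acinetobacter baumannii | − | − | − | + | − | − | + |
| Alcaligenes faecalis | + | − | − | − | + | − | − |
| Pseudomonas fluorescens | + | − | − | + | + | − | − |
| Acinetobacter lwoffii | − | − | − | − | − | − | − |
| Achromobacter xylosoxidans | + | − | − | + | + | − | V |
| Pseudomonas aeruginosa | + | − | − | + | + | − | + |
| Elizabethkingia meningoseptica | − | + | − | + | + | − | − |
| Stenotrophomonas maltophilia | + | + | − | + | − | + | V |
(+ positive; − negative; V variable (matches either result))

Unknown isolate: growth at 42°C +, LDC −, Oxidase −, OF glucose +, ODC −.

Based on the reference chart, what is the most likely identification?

LDC −: excludes Stenotrophomonas maltophilia — 8 left.
ODC −: all 8 remaining candidates are consistent.
OF glucose +: excludes Alcaligenes faecalis, Acinetobacter lwoffii — 6 left.
growth at 42°C +: excludes Pseudomonas putida, Pseudomonas fluorescens, Elizabethkingia meningoseptica — 3 left.
Oxidase −: excludes Achromobacter xylosoxidans, Pseudomonas aeruginosa — 1 left.

Acinetobacter baumannii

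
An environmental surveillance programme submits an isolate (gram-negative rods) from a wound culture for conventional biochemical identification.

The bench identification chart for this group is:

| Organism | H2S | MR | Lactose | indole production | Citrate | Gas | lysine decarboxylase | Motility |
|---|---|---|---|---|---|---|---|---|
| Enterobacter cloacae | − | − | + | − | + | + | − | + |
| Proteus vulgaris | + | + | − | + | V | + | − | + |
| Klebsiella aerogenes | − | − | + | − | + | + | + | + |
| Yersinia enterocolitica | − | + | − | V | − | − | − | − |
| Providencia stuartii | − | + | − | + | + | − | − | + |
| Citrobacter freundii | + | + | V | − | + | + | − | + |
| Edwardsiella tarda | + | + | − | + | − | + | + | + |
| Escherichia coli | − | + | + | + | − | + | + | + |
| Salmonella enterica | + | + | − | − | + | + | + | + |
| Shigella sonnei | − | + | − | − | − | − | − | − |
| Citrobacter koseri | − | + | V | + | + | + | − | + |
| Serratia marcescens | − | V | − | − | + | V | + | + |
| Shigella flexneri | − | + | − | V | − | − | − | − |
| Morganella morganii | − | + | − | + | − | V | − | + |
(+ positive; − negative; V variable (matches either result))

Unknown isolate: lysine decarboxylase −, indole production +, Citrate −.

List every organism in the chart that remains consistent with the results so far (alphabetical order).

lysine decarboxylase −: excludes 5 organisms — 9 left.
indole production +: excludes Enterobacter cloacae, Citrobacter freundii, Shigella sonnei — 6 left.
Citrate −: excludes Providencia stuartii, Citrobacter koseri — 4 left.

Morganella morganii, Proteus vulgaris, Shigella flexneri, Yersinia enterocolitica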